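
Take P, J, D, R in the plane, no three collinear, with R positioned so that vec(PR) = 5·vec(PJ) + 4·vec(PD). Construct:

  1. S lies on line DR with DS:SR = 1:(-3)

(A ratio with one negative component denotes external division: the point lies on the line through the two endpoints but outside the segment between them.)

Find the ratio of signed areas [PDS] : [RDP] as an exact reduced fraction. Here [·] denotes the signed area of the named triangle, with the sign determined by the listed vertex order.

[PDS]:[RDP] = 1/2

Set P = (0, 0), J = (1, 0), D = (0, 1), R = (5, 4); any affine frame gives the same invariant.
1. S lies on line DR with DS:SR = 1:(-3) ⇒ S = (-5/2, -1/2)
2·[PDS] = 5/2, 2·[RDP] = 5
[PDS]:[RDP] = 5/2:5 = 1/2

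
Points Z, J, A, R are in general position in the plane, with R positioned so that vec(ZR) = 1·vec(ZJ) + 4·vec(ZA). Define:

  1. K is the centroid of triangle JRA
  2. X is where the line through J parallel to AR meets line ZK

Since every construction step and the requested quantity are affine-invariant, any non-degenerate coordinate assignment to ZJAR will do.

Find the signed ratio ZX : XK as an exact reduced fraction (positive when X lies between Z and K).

Set Z = (0, 0), J = (1, 0), A = (0, 1), R = (1, 4); any affine frame gives the same invariant.
1. K is the centroid of triangle JRA ⇒ K = (2/3, 5/3)
2. X is where the line through J parallel to AR meets line ZK ⇒ X = (6, 15)
X = Z + t·(K−Z) with t = 9, so ZX:XK = t:(1−t) = 9:-8

ZX:XK = -9/8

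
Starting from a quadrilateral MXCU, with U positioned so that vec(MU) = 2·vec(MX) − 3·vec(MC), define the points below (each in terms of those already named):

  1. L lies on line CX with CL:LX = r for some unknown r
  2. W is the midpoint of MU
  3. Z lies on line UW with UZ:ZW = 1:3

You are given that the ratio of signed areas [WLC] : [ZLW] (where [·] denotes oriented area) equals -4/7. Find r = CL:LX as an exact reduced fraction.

Work in coordinates with M = (0, 0), X = (1, 0), C = (0, 1), U = (2, -3).
1. With CL:LX = r, write λ = r/(r+1) so L = C + λ·(X−C); L is affine-linear in λ
2. W is the midpoint of MU ⇒ W = (1, -3/2)
3. Z lies on line UW with UZ:ZW = 1:3 ⇒ Z = (7/4, -21/8)
Every point depending on L is an affine combination of L and λ-independent points, so each such coordinate is linear in λ; the λ² term in each signed area is a multiple of (X−C)×(X−C) = 0, so 2·[WLC] and 2·[ZLW] are each linear in λ. Evaluating at λ=0 and λ=1:
  2·[WLC] = 3/2·λ,   2·[ZLW] = 3/8·λ + 3/4
So [WLC]:[ZLW] = (3/2·λ) / (3/8·λ + 3/4). Setting this equal to -4/7:
  3/2·λ = -4/7·(3/8·λ + 3/4)  ⇒  λ = -1/4
Then r = λ/(1−λ) = (-1/4)/(5/4) = -1/5. Check: with r = -1/5, L = (-1/4, 5/4) and [WLC]:[ZLW] = -4/7 as required.

r = -1/5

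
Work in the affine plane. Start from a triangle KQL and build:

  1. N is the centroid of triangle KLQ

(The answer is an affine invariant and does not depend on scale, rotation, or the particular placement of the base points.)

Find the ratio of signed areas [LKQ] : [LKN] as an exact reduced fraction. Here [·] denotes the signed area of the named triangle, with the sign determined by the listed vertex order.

Choose coordinates K = (0, 0), Q = (1, 0), L = (0, 1).
1. N is the centroid of triangle KLQ ⇒ N = (1/3, 1/3)
2·[LKQ] = 1, 2·[LKN] = 1/3
[LKQ]:[LKN] = 1:1/3 = 3

[LKQ]:[LKN] = 3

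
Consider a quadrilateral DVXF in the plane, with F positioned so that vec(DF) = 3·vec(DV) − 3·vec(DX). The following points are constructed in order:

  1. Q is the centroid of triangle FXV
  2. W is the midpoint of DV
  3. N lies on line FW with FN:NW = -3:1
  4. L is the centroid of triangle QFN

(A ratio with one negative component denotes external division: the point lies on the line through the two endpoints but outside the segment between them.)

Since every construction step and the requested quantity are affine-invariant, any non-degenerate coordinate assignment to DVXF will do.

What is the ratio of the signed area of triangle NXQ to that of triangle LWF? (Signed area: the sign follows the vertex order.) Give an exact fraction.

[NXQ]:[LWF] = -21/10

Work in coordinates with D = (0, 0), V = (1, 0), X = (0, 1), F = (3, -3).
1. Q is the centroid of triangle FXV ⇒ Q = (4/3, -2/3)
2. W is the midpoint of DV ⇒ W = (1/2, 0)
3. N lies on line FW with FN:NW = -3:1 ⇒ N = (-3/4, 3/2)
4. L is the centroid of triangle QFN ⇒ L = (43/36, -13/18)
2·[NXQ] = -7/12, 2·[LWF] = 5/18
[NXQ]:[LWF] = -7/12:5/18 = -21/10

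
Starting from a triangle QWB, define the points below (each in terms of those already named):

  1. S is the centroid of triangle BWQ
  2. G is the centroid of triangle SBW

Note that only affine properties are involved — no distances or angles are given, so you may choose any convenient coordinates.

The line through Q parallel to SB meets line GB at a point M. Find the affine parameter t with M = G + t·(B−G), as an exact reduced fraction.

Choose coordinates Q = (0, 0), W = (1, 0), B = (0, 1).
1. S is the centroid of triangle BWQ ⇒ S = (1/3, 1/3)
2. G is the centroid of triangle SBW ⇒ G = (4/9, 4/9)
through Q parallel to SB: direction (-1/3, 2/3); meets GB at M = (-4/3, 8/3)
M = G + t·(B−G) with t = 4

t = 4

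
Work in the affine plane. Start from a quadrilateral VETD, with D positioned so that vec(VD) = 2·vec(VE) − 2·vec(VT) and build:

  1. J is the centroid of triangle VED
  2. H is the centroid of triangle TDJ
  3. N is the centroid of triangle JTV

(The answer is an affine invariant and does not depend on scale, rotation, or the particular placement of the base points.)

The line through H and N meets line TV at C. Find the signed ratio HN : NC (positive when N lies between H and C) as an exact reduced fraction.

HN:NC = 2

Set V = (0, 0), E = (1, 0), T = (0, 1), D = (2, -2); any affine frame gives the same invariant.
1. J is the centroid of triangle VED ⇒ J = (1, -2/3)
2. H is the centroid of triangle TDJ ⇒ H = (1, -5/9)
3. N is the centroid of triangle JTV ⇒ N = (1/3, 1/9)
line HN meets TV at C = (0, 4/9)
N = H + t·(C−H) with t = 2/3, so HN:NC = 2/3:1/3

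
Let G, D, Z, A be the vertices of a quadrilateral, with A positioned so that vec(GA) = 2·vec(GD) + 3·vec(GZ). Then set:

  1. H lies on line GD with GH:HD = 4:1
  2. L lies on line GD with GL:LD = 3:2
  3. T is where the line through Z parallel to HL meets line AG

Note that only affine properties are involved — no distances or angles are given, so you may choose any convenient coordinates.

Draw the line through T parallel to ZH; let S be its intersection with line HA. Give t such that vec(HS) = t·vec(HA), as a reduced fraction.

Choose coordinates G = (0, 0), D = (1, 0), Z = (0, 1), A = (2, 3).
1. H lies on line GD with GH:HD = 4:1 ⇒ H = (4/5, 0)
2. L lies on line GD with GL:LD = 3:2 ⇒ L = (3/5, 0)
3. T is where the line through Z parallel to HL meets line AG ⇒ T = (2/3, 1)
through T parallel to ZH: direction (4/5, -1); meets HA at S = (46/45, 5/9)
S = H + t·(A−H) with t = 5/27

t = 5/27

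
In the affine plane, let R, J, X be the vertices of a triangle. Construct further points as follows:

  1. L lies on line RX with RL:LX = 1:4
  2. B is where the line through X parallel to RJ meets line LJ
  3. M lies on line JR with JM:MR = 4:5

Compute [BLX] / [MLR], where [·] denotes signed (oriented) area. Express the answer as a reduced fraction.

Work in coordinates with R = (0, 0), J = (1, 0), X = (0, 1).
1. L lies on line RX with RL:LX = 1:4 ⇒ L = (0, 1/5)
2. B is where the line through X parallel to RJ meets line LJ ⇒ B = (-4, 1)
3. M lies on line JR with JM:MR = 4:5 ⇒ M = (5/9, 0)
2·[BLX] = 16/5, 2·[MLR] = 1/9
[BLX]:[MLR] = 16/5:1/9 = 144/5

[BLX]:[MLR] = 144/5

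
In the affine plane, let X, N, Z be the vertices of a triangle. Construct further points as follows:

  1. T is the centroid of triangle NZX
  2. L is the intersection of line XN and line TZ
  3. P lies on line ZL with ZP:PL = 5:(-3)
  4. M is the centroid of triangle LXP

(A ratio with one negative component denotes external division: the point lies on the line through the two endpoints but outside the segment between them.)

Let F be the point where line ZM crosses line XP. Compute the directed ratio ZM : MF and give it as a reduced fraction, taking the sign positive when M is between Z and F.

ZM:MF = 4

Set X = (0, 0), N = (1, 0), Z = (0, 1); any affine frame gives the same invariant.
1. T is the centroid of triangle NZX ⇒ T = (1/3, 1/3)
2. L is the intersection of line XN and line TZ ⇒ L = (1/2, 0)
3. P lies on line ZL with ZP:PL = 5:(-3) ⇒ P = (5/4, -3/2)
4. M is the centroid of triangle LXP ⇒ M = (7/12, -1/2)
line ZM meets XP at F = (35/48, -7/8)
M = Z + t·(F−Z) with t = 4/5, so ZM:MF = 4/5:1/5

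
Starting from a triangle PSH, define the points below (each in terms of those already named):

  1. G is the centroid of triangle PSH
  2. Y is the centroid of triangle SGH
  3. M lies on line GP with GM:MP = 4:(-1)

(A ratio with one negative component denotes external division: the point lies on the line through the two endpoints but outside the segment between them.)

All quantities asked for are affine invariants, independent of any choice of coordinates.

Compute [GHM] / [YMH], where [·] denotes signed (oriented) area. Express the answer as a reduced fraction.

Work in coordinates with P = (0, 0), S = (1, 0), H = (0, 1).
1. G is the centroid of triangle PSH ⇒ G = (1/3, 1/3)
2. Y is the centroid of triangle SGH ⇒ Y = (4/9, 4/9)
3. M lies on line GP with GM:MP = 4:(-1) ⇒ M = (-1/9, -1/9)
2·[GHM] = 4/9, 2·[YMH] = -5/9
[GHM]:[YMH] = 4/9:-5/9 = -4/5

[GHM]:[YMH] = -4/5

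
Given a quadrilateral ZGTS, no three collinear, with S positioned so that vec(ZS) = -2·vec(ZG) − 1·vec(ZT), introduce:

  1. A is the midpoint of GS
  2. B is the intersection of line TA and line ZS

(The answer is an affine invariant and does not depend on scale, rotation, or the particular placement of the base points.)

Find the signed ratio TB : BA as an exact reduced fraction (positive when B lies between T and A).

Assign Z = (0, 0), G = (1, 0), T = (0, 1), S = (-2, -1) — the answer is frame-independent, so this choice is without loss of generality.
1. A is the midpoint of GS ⇒ A = (-1/2, -1/2)
2. B is the intersection of line TA and line ZS ⇒ B = (-2/5, -1/5)
B = T + t·(A−T) with t = 4/5, so TB:BA = t:(1−t) = 4/5:1/5

TB:BA = 4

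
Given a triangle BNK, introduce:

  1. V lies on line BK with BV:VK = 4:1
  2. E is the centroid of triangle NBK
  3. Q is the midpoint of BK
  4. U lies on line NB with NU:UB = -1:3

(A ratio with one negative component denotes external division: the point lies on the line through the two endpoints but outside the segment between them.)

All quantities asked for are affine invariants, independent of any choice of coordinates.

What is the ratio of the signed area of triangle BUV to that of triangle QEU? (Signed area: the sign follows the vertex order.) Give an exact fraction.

[BUV]:[QEU] = 72/5

Set B = (0, 0), N = (1, 0), K = (0, 1); any affine frame gives the same invariant.
1. V lies on line BK with BV:VK = 4:1 ⇒ V = (0, 4/5)
2. E is the centroid of triangle NBK ⇒ E = (1/3, 1/3)
3. Q is the midpoint of BK ⇒ Q = (0, 1/2)
4. U lies on line NB with NU:UB = -1:3 ⇒ U = (3/2, 0)
2·[BUV] = 6/5, 2·[QEU] = 1/12
[BUV]:[QEU] = 6/5:1/12 = 72/5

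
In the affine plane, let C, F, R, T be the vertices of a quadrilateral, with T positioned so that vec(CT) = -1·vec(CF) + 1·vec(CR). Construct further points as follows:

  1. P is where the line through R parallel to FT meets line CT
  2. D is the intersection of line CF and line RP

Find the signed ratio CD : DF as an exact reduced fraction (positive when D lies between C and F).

CD:DF = -2

Choose coordinates C = (0, 0), F = (1, 0), R = (0, 1), T = (-1, 1).
1. P is where the line through R parallel to FT meets line CT ⇒ P = (-2, 2)
2. D is the intersection of line CF and line RP ⇒ D = (2, 0)
D = C + t·(F−C) with t = 2, so CD:DF = t:(1−t) = 2:-1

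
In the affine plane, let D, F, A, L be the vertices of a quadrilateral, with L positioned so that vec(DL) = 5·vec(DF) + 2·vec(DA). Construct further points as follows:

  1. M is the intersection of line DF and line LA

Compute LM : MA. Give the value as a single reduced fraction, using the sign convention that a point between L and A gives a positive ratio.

LM:MA = -2

Choose coordinates D = (0, 0), F = (1, 0), A = (0, 1), L = (5, 2).
1. M is the intersection of line DF and line LA ⇒ M = (-5, 0)
M = L + t·(A−L) with t = 2, so LM:MA = t:(1−t) = 2:-1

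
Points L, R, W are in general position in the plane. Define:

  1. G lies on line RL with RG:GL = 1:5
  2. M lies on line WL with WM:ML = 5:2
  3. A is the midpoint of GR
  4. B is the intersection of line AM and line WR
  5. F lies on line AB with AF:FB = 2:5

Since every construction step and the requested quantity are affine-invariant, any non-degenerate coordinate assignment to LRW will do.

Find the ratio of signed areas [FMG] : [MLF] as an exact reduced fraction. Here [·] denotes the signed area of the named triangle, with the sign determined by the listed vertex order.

Set L = (0, 0), R = (1, 0), W = (0, 1); any affine frame gives the same invariant.
1. G lies on line RL with RG:GL = 1:5 ⇒ G = (5/6, 0)
2. M lies on line WL with WM:ML = 5:2 ⇒ M = (0, 2/7)
3. A is the midpoint of GR ⇒ A = (11/12, 0)
4. B is the intersection of line AM and line WR ⇒ B = (55/53, -2/53)
5. F lies on line AB with AF:FB = 2:5 ⇒ F = (605/636, -4/371)
2·[FMG] = 55/2226, 2·[MLF] = 605/2226
[FMG]:[MLF] = 55/2226:605/2226 = 1/11

[FMG]:[MLF] = 1/11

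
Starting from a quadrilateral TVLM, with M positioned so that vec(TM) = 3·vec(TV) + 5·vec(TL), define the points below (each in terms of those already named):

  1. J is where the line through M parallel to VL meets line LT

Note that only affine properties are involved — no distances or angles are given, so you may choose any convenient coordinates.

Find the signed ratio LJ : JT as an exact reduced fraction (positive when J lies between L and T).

LJ:JT = -7/8

Set T = (0, 0), V = (1, 0), L = (0, 1), M = (3, 5); any affine frame gives the same invariant.
1. J is where the line through M parallel to VL meets line LT ⇒ J = (0, 8)
J = L + t·(T−L) with t = -7, so LJ:JT = t:(1−t) = -7:8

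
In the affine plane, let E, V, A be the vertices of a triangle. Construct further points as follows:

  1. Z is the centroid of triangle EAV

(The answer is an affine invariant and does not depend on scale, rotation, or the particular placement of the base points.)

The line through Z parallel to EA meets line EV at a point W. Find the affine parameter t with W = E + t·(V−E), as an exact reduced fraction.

Set E = (0, 0), V = (1, 0), A = (0, 1); any affine frame gives the same invariant.
1. Z is the centroid of triangle EAV ⇒ Z = (1/3, 1/3)
through Z parallel to EA: direction (0, 1); meets EV at W = (1/3, 0)
W = E + t·(V−E) with t = 1/3

t = 1/3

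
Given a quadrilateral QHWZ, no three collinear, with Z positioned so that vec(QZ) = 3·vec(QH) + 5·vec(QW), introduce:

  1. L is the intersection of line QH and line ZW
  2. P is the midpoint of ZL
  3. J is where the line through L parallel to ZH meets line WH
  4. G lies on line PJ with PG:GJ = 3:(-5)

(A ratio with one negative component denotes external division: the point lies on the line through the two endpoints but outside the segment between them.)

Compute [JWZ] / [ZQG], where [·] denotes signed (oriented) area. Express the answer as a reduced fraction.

[JWZ]:[ZQG] = 28/45

Work in coordinates with Q = (0, 0), H = (1, 0), W = (0, 1), Z = (3, 5).
1. L is the intersection of line QH and line ZW ⇒ L = (-3/4, 0)
2. P is the midpoint of ZL ⇒ P = (9/8, 5/2)
3. J is where the line through L parallel to ZH meets line WH ⇒ J = (-1/4, 5/4)
4. G lies on line PJ with PG:GJ = 3:(-5) ⇒ G = (51/16, 35/8)
2·[JWZ] = 7/4, 2·[ZQG] = 45/16
[JWZ]:[ZQG] = 7/4:45/16 = 28/45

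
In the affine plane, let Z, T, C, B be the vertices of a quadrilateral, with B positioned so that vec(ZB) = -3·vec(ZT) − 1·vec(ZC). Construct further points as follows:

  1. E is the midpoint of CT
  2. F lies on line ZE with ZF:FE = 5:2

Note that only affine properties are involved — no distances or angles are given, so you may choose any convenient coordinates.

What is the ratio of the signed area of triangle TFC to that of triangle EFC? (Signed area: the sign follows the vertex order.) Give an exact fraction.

[TFC]:[EFC] = 2

Assign Z = (0, 0), T = (1, 0), C = (0, 1), B = (-3, -1) — the answer is frame-independent, so this choice is without loss of generality.
1. E is the midpoint of CT ⇒ E = (1/2, 1/2)
2. F lies on line ZE with ZF:FE = 5:2 ⇒ F = (5/14, 5/14)
2·[TFC] = -2/7, 2·[EFC] = -1/7
[TFC]:[EFC] = -2/7:-1/7 = 2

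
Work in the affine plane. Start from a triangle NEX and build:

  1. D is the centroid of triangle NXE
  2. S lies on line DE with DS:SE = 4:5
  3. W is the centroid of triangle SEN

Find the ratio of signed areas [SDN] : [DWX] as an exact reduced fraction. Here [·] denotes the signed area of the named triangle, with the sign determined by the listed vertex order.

Set N = (0, 0), E = (1, 0), X = (0, 1); any affine frame gives the same invariant.
1. D is the centroid of triangle NXE ⇒ D = (1/3, 1/3)
2. S lies on line DE with DS:SE = 4:5 ⇒ S = (17/27, 5/27)
3. W is the centroid of triangle SEN ⇒ W = (44/81, 5/81)
2·[SDN] = 4/27, 2·[DWX] = 4/81
[SDN]:[DWX] = 4/27:4/81 = 3

[SDN]:[DWX] = 3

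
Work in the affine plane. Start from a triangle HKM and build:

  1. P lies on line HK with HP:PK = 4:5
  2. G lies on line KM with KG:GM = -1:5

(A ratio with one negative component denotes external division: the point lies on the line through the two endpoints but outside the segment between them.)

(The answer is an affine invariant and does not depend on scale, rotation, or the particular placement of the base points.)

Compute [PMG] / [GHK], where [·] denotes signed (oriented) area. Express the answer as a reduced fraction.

[PMG]:[GHK] = 25/9

Set H = (0, 0), K = (1, 0), M = (0, 1); any affine frame gives the same invariant.
1. P lies on line HK with HP:PK = 4:5 ⇒ P = (4/9, 0)
2. G lies on line KM with KG:GM = -1:5 ⇒ G = (5/4, -1/4)
2·[PMG] = -25/36, 2·[GHK] = -1/4
[PMG]:[GHK] = -25/36:-1/4 = 25/9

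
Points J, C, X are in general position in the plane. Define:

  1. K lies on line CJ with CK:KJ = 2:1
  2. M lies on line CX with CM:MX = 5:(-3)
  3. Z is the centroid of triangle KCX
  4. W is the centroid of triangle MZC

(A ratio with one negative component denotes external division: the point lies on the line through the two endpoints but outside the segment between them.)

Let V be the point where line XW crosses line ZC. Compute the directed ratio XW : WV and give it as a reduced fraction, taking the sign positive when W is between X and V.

XW:WV = 1/5

Choose coordinates J = (0, 0), C = (1, 0), X = (0, 1).
1. K lies on line CJ with CK:KJ = 2:1 ⇒ K = (1/3, 0)
2. M lies on line CX with CM:MX = 5:(-3) ⇒ M = (-3/2, 5/2)
3. Z is the centroid of triangle KCX ⇒ Z = (4/9, 1/3)
4. W is the centroid of triangle MZC ⇒ W = (-1/54, 17/18)
line XW meets ZC at V = (-1/9, 2/3)
W = X + t·(V−X) with t = 1/6, so XW:WV = 1/6:5/6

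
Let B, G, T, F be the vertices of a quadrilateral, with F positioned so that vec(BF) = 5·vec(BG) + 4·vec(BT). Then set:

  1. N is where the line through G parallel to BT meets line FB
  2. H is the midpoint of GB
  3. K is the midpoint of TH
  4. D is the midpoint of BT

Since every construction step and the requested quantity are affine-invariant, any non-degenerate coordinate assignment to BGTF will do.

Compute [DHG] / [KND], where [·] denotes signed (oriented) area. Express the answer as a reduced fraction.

[DHG]:[KND] = 10/3

Work in coordinates with B = (0, 0), G = (1, 0), T = (0, 1), F = (5, 4).
1. N is where the line through G parallel to BT meets line FB ⇒ N = (1, 4/5)
2. H is the midpoint of GB ⇒ H = (1/2, 0)
3. K is the midpoint of TH ⇒ K = (1/4, 1/2)
4. D is the midpoint of BT ⇒ D = (0, 1/2)
2·[DHG] = 1/4, 2·[KND] = 3/40
[DHG]:[KND] = 1/4:3/40 = 10/3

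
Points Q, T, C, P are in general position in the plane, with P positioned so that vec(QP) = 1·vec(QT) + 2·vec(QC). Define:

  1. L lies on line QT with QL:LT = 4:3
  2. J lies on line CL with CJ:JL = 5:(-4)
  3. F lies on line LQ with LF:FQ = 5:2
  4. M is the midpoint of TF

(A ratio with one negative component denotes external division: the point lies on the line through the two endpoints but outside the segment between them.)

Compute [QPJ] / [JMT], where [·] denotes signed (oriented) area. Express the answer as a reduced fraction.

Set Q = (0, 0), T = (1, 0), C = (0, 1), P = (1, 2); any affine frame gives the same invariant.
1. L lies on line QT with QL:LT = 4:3 ⇒ L = (4/7, 0)
2. J lies on line CL with CJ:JL = 5:(-4) ⇒ J = (20/7, -4)
3. F lies on line LQ with LF:FQ = 5:2 ⇒ F = (8/49, 0)
4. M is the midpoint of TF ⇒ M = (57/98, 0)
2·[QPJ] = -68/7, 2·[JMT] = -82/49
[QPJ]:[JMT] = -68/7:-82/49 = 238/41

[QPJ]:[JMT] = 238/41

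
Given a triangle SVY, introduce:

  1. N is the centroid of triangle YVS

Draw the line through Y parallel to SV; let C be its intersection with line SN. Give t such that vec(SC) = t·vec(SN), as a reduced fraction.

Set S = (0, 0), V = (1, 0), Y = (0, 1); any affine frame gives the same invariant.
1. N is the centroid of triangle YVS ⇒ N = (1/3, 1/3)
through Y parallel to SV: direction (1, 0); meets SN at C = (1, 1)
C = S + t·(N−S) with t = 3

t = 3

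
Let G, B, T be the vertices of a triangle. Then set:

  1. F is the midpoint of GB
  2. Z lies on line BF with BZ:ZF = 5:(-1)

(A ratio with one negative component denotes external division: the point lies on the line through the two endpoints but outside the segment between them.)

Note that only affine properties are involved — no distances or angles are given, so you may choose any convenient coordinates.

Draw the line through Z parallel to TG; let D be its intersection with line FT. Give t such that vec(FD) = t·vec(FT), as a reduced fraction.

Assign G = (0, 0), B = (1, 0), T = (0, 1) — the answer is frame-independent, so this choice is without loss of generality.
1. F is the midpoint of GB ⇒ F = (1/2, 0)
2. Z lies on line BF with BZ:ZF = 5:(-1) ⇒ Z = (3/8, 0)
through Z parallel to TG: direction (0, -1); meets FT at D = (3/8, 1/4)
D = F + t·(T−F) with t = 1/4

t = 1/4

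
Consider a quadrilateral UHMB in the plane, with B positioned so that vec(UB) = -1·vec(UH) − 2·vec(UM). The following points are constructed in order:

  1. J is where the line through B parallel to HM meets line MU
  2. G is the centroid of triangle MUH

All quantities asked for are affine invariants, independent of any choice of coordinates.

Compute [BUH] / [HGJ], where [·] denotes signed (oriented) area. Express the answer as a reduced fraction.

[BUH]:[HGJ] = -6/7

Choose coordinates U = (0, 0), H = (1, 0), M = (0, 1), B = (-1, -2).
1. J is where the line through B parallel to HM meets line MU ⇒ J = (0, -3)
2. G is the centroid of triangle MUH ⇒ G = (1/3, 1/3)
2·[BUH] = -2, 2·[HGJ] = 7/3
[BUH]:[HGJ] = -2:7/3 = -6/7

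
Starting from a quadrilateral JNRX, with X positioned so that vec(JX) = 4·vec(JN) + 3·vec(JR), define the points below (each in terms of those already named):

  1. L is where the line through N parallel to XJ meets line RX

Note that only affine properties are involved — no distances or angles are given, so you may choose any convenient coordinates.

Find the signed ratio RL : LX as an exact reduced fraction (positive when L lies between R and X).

RL:LX = -7/3

Set J = (0, 0), N = (1, 0), R = (0, 1), X = (4, 3); any affine frame gives the same invariant.
1. L is where the line through N parallel to XJ meets line RX ⇒ L = (7, 9/2)
L = R + t·(X−R) with t = 7/4, so RL:LX = t:(1−t) = 7/4:-3/4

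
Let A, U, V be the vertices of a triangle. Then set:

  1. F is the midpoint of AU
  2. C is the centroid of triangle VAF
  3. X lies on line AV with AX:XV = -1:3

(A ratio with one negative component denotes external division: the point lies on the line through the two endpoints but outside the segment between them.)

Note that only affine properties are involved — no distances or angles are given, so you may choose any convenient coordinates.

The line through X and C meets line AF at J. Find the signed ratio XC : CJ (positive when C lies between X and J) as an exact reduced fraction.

XC:CJ = -5/2

Work in coordinates with A = (0, 0), U = (1, 0), V = (0, 1).
1. F is the midpoint of AU ⇒ F = (1/2, 0)
2. C is the centroid of triangle VAF ⇒ C = (1/6, 1/3)
3. X lies on line AV with AX:XV = -1:3 ⇒ X = (0, -1/2)
line XC meets AF at J = (1/10, 0)
C = X + t·(J−X) with t = 5/3, so XC:CJ = 5/3:-2/3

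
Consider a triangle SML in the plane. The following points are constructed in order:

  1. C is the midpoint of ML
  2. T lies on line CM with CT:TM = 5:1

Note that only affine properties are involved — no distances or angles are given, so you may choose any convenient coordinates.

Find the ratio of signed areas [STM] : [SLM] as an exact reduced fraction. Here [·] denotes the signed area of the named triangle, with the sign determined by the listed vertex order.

Set S = (0, 0), M = (1, 0), L = (0, 1); any affine frame gives the same invariant.
1. C is the midpoint of ML ⇒ C = (1/2, 1/2)
2. T lies on line CM with CT:TM = 5:1 ⇒ T = (11/12, 1/12)
2·[STM] = -1/12, 2·[SLM] = -1
[STM]:[SLM] = -1/12:-1 = 1/12

[STM]:[SLM] = 1/12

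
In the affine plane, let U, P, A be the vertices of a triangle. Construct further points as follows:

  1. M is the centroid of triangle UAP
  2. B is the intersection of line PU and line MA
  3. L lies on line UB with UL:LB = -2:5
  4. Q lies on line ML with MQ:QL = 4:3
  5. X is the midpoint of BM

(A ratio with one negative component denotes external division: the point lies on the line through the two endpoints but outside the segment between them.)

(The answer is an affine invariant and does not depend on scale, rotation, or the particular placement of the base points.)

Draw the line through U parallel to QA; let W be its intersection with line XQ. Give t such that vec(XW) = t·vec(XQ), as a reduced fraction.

Assign U = (0, 0), P = (1, 0), A = (0, 1) — the answer is frame-independent, so this choice is without loss of generality.
1. M is the centroid of triangle UAP ⇒ M = (1/3, 1/3)
2. B is the intersection of line PU and line MA ⇒ B = (1/2, 0)
3. L lies on line UB with UL:LB = -2:5 ⇒ L = (-1/3, 0)
4. Q lies on line ML with MQ:QL = 4:3 ⇒ Q = (-1/21, 1/7)
5. X is the midpoint of BM ⇒ X = (5/12, 1/6)
through U parallel to QA: direction (1/21, 6/7); meets XQ at W = (17/2100, 51/350)
W = X + t·(Q−X) with t = 22/25

t = 22/25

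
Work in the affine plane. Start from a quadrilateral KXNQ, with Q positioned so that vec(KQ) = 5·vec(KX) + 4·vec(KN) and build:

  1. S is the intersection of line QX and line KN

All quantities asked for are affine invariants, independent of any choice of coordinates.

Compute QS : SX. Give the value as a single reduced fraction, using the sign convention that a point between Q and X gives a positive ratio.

QS:SX = -5

Assign K = (0, 0), X = (1, 0), N = (0, 1), Q = (5, 4) — the answer is frame-independent, so this choice is without loss of generality.
1. S is the intersection of line QX and line KN ⇒ S = (0, -1)
S = Q + t·(X−Q) with t = 5/4, so QS:SX = t:(1−t) = 5/4:-1/4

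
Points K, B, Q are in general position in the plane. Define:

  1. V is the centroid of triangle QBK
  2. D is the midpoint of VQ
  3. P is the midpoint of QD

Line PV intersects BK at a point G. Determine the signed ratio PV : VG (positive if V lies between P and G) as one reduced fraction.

PV:VG = 3/2

Set K = (0, 0), B = (1, 0), Q = (0, 1); any affine frame gives the same invariant.
1. V is the centroid of triangle QBK ⇒ V = (1/3, 1/3)
2. D is the midpoint of VQ ⇒ D = (1/6, 2/3)
3. P is the midpoint of QD ⇒ P = (1/12, 5/6)
line PV meets BK at G = (1/2, 0)
V = P + t·(G−P) with t = 3/5, so PV:VG = 3/5:2/5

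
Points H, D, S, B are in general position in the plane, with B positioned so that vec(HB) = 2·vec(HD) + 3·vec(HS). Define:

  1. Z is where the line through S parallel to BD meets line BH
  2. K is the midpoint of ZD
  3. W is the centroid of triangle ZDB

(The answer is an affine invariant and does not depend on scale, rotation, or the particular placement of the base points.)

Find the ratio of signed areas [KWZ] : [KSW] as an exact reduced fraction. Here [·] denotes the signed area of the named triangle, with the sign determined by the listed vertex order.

[KWZ]:[KSW] = -3/5

Set H = (0, 0), D = (1, 0), S = (0, 1), B = (2, 3); any affine frame gives the same invariant.
1. Z is where the line through S parallel to BD meets line BH ⇒ Z = (-2/3, -1)
2. K is the midpoint of ZD ⇒ K = (1/6, -1/2)
3. W is the centroid of triangle ZDB ⇒ W = (7/9, 2/3)
2·[KWZ] = 2/3, 2·[KSW] = -10/9
[KWZ]:[KSW] = 2/3:-10/9 = -3/5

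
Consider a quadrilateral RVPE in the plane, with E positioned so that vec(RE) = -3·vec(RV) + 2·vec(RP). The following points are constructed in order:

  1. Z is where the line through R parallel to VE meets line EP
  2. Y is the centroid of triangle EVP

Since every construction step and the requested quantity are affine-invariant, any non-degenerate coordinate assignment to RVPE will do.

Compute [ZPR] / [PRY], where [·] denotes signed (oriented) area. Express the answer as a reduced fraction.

Set R = (0, 0), V = (1, 0), P = (0, 1), E = (-3, 2); any affine frame gives the same invariant.
1. Z is where the line through R parallel to VE meets line EP ⇒ Z = (-6, 3)
2. Y is the centroid of triangle EVP ⇒ Y = (-2/3, 1)
2·[ZPR] = -6, 2·[PRY] = -2/3
[ZPR]:[PRY] = -6:-2/3 = 9

[ZPR]:[PRY] = 9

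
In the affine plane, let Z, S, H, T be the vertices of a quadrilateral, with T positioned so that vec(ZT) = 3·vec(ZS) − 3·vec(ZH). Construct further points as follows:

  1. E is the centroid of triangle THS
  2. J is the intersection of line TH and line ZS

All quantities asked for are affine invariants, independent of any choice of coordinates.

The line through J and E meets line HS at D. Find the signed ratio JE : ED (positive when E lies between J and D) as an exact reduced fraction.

Choose coordinates Z = (0, 0), S = (1, 0), H = (0, 1), T = (3, -3).
1. E is the centroid of triangle THS ⇒ E = (4/3, -2/3)
2. J is the intersection of line TH and line ZS ⇒ J = (3/4, 0)
line JE meets HS at D = (-1, 2)
E = J + t·(D−J) with t = -1/3, so JE:ED = -1/3:4/3

JE:ED = -1/4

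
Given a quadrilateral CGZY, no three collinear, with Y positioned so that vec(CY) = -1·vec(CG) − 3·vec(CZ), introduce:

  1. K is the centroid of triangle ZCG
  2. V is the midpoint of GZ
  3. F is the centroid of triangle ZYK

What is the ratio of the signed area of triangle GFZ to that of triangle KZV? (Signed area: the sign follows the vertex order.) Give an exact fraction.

[GFZ]:[KZV] = 32/3

Assign C = (0, 0), G = (1, 0), Z = (0, 1), Y = (-1, -3) — the answer is frame-independent, so this choice is without loss of generality.
1. K is the centroid of triangle ZCG ⇒ K = (1/3, 1/3)
2. V is the midpoint of GZ ⇒ V = (1/2, 1/2)
3. F is the centroid of triangle ZYK ⇒ F = (-2/9, -5/9)
2·[GFZ] = -16/9, 2·[KZV] = -1/6
[GFZ]:[KZV] = -16/9:-1/6 = 32/3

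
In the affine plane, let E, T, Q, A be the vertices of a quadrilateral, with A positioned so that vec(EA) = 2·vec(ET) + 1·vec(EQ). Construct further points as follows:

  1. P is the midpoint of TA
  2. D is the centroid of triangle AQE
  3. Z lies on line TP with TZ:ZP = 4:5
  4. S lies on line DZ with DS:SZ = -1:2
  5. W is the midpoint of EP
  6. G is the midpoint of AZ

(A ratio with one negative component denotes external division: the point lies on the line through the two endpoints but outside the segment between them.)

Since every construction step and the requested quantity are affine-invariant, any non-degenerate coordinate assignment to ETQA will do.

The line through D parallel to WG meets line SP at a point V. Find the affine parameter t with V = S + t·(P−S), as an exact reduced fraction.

Choose coordinates E = (0, 0), T = (1, 0), Q = (0, 1), A = (2, 1).
1. P is the midpoint of TA ⇒ P = (3/2, 1/2)
2. D is the centroid of triangle AQE ⇒ D = (2/3, 2/3)
3. Z lies on line TP with TZ:ZP = 4:5 ⇒ Z = (11/9, 2/9)
4. S lies on line DZ with DS:SZ = -1:2 ⇒ S = (1/9, 10/9)
5. W is the midpoint of EP ⇒ W = (3/4, 1/4)
6. G is the midpoint of AZ ⇒ G = (29/18, 11/18)
through D parallel to WG: direction (31/36, 13/36); meets SP at V = (599/666, 509/666)
V = S + t·(P−S) with t = 21/37

t = 21/37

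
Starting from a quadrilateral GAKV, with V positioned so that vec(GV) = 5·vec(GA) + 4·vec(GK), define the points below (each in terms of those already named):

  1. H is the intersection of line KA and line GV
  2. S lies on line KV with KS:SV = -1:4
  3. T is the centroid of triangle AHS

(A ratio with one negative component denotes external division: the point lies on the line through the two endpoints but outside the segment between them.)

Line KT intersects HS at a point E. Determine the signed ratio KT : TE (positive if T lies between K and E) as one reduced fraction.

KT:TE = -19/4

Work in coordinates with G = (0, 0), A = (1, 0), K = (0, 1), V = (5, 4).
1. H is the intersection of line KA and line GV ⇒ H = (5/9, 4/9)
2. S lies on line KV with KS:SV = -1:4 ⇒ S = (-5/3, 0)
3. T is the centroid of triangle AHS ⇒ T = (-1/27, 4/27)
line KT meets HS at E = (-5/171, 56/171)
T = K + t·(E−K) with t = 19/15, so KT:TE = 19/15:-4/15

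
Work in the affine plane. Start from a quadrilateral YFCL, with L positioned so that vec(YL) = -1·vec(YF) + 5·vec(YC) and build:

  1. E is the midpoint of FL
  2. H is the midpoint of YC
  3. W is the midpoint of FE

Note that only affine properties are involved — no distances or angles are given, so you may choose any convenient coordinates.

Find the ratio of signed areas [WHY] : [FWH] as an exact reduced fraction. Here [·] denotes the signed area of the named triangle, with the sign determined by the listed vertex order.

Set Y = (0, 0), F = (1, 0), C = (0, 1), L = (-1, 5); any affine frame gives the same invariant.
1. E is the midpoint of FL ⇒ E = (0, 5/2)
2. H is the midpoint of YC ⇒ H = (0, 1/2)
3. W is the midpoint of FE ⇒ W = (1/2, 5/4)
2·[WHY] = 1/4, 2·[FWH] = 1
[WHY]:[FWH] = 1/4:1 = 1/4

[WHY]:[FWH] = 1/4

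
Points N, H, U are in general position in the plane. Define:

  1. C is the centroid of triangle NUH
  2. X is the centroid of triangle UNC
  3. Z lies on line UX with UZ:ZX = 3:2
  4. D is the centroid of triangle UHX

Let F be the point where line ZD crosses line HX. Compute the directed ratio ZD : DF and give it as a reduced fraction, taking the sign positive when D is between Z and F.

ZD:DF = 1/5

Set N = (0, 0), H = (1, 0), U = (0, 1); any affine frame gives the same invariant.
1. C is the centroid of triangle NUH ⇒ C = (1/3, 1/3)
2. X is the centroid of triangle UNC ⇒ X = (1/9, 4/9)
3. Z lies on line UX with UZ:ZX = 3:2 ⇒ Z = (1/15, 2/3)
4. D is the centroid of triangle UHX ⇒ D = (10/27, 13/27)
line ZD meets HX at F = (17/9, -4/9)
D = Z + t·(F−Z) with t = 1/6, so ZD:DF = 1/6:5/6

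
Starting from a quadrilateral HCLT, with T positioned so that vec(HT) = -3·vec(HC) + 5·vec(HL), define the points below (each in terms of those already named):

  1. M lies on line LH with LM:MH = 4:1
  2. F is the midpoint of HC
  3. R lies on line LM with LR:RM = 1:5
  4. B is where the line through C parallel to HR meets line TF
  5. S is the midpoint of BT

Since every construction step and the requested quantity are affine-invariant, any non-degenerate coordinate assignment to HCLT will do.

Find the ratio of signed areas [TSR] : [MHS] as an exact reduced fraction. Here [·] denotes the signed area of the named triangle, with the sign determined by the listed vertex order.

[TSR]:[MHS] = -32/21

Set H = (0, 0), C = (1, 0), L = (0, 1), T = (-3, 5); any affine frame gives the same invariant.
1. M lies on line LH with LM:MH = 4:1 ⇒ M = (0, 1/5)
2. F is the midpoint of HC ⇒ F = (1/2, 0)
3. R lies on line LM with LR:RM = 1:5 ⇒ R = (0, 13/15)
4. B is where the line through C parallel to HR meets line TF ⇒ B = (1, -5/7)
5. S is the midpoint of BT ⇒ S = (-1, 15/7)
2·[TSR] = 32/105, 2·[MHS] = -1/5
[TSR]:[MHS] = 32/105:-1/5 = -32/21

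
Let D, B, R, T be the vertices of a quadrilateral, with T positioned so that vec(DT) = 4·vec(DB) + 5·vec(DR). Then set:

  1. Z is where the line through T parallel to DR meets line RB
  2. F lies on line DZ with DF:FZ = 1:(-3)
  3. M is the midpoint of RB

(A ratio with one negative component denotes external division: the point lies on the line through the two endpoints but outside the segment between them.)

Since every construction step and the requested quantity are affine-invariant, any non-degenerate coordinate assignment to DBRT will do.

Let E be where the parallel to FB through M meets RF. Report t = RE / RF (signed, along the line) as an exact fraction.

t = 1/2

Set D = (0, 0), B = (1, 0), R = (0, 1), T = (4, 5); any affine frame gives the same invariant.
1. Z is where the line through T parallel to DR meets line RB ⇒ Z = (4, -3)
2. F lies on line DZ with DF:FZ = 1:(-3) ⇒ F = (-2, 3/2)
3. M is the midpoint of RB ⇒ M = (1/2, 1/2)
through M parallel to FB: direction (3, -3/2); meets RF at E = (-1, 5/4)
E = R + t·(F−R) with t = 1/2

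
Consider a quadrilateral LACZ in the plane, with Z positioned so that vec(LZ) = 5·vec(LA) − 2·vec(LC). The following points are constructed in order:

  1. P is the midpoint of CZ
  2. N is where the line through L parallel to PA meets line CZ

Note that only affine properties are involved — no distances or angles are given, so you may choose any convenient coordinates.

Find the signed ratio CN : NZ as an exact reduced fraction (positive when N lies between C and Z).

CN:NZ = 3

Assign L = (0, 0), A = (1, 0), C = (0, 1), Z = (5, -2) — the answer is frame-independent, so this choice is without loss of generality.
1. P is the midpoint of CZ ⇒ P = (5/2, -1/2)
2. N is where the line through L parallel to PA meets line CZ ⇒ N = (15/4, -5/4)
N = C + t·(Z−C) with t = 3/4, so CN:NZ = t:(1−t) = 3/4:1/4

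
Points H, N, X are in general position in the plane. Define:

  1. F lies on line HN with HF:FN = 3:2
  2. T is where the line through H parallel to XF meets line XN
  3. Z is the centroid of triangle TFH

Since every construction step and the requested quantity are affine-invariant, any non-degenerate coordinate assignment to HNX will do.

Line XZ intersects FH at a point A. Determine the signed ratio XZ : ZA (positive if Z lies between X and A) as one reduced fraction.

XZ:ZA = 1/5

Set H = (0, 0), N = (1, 0), X = (0, 1); any affine frame gives the same invariant.
1. F lies on line HN with HF:FN = 3:2 ⇒ F = (3/5, 0)
2. T is where the line through H parallel to XF meets line XN ⇒ T = (-3/2, 5/2)
3. Z is the centroid of triangle TFH ⇒ Z = (-3/10, 5/6)
line XZ meets FH at A = (-9/5, 0)
Z = X + t·(A−X) with t = 1/6, so XZ:ZA = 1/6:5/6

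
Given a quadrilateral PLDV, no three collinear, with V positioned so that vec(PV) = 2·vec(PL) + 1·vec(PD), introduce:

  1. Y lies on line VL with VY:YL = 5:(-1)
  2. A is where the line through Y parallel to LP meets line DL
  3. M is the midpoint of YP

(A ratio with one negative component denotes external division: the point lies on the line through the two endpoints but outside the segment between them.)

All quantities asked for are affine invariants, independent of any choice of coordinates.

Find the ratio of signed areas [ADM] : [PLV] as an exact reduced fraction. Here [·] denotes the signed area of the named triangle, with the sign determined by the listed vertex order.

Set P = (0, 0), L = (1, 0), D = (0, 1), V = (2, 1); any affine frame gives the same invariant.
1. Y lies on line VL with VY:YL = 5:(-1) ⇒ Y = (3/4, -1/4)
2. A is where the line through Y parallel to LP meets line DL ⇒ A = (5/4, -1/4)
3. M is the midpoint of YP ⇒ M = (3/8, -1/8)
2·[ADM] = 15/16, 2·[PLV] = 1
[ADM]:[PLV] = 15/16:1 = 15/16

[ADM]:[PLV] = 15/16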